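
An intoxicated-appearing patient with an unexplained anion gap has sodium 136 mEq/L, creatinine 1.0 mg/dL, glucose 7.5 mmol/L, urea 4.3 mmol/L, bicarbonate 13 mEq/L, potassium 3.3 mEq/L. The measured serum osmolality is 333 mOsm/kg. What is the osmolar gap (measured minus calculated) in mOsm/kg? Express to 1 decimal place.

49.2 mOsm/kg

Calculated osmolality = 2·Na + glucose + urea
= 2·136 + 7.5 + 4.3
= 272 + 7.50 + 4.30
= 283.8 mOsm/kg ≈ 283.8 mOsm/kg
Osmolar gap = measured − calculated = 333 − 283.8 = 49.2 mOsm/kg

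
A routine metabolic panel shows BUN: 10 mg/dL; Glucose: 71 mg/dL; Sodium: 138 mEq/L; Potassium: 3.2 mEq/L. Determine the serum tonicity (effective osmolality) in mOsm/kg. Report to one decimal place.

279.9 mOsm/kg

Effective osmolality excludes urea (freely permeant across cell membranes):
2·Na + glucose/18
= 2·138 + 71/18
= 276 + 3.94
= 279.94 mOsm/kg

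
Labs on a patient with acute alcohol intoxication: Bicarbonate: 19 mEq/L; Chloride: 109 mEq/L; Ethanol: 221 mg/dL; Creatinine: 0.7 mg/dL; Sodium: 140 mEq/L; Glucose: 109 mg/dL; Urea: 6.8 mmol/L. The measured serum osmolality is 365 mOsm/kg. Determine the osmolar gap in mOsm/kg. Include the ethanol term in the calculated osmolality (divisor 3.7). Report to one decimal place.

Calculated osmolality = 2·Na + glucose/18 + urea + ethanol/3.7
= 2·140 + 109/18 + 6.8 + 221/3.7
= 280 + 6.06 + 6.80 + 59.73
= 352.59 mOsm/kg ≈ 352.6 mOsm/kg
Osmolar gap = measured − calculated = 365 − 352.6 = 12.4 mOsm/kg

12.4 mOsm/kg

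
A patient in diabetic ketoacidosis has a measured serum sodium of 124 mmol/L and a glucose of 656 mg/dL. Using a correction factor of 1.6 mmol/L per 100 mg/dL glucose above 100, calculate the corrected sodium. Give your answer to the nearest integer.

133 mmol/L

Corrected Na = measured Na + 1.6 · (glucose − 100)/100
= 124 + 1.6 · (656 − 100)/100
= 124 + 8.9
= 132.9 mmol/L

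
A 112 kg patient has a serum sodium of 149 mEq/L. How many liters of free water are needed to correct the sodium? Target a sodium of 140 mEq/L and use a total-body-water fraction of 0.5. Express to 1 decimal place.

TBW = 0.5 · 112 = 56 L
Free water deficit = TBW · (Na/140 − 1)
= 56 · (149/140 − 1)
= 56 · 0.0643
= 3.6 L

3.6 L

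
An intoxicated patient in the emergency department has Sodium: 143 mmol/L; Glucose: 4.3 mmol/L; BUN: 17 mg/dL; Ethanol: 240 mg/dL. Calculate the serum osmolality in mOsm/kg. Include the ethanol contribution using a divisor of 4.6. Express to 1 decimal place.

Calculated osmolality = 2·Na + glucose + BUN/2.8 + ethanol/4.6
= 2·143 + 4.3 + 17/2.8 + 240/4.6
= 286 + 4.30 + 6.07 + 52.17
= 348.54 mOsm/kg

348.5 mOsm/kg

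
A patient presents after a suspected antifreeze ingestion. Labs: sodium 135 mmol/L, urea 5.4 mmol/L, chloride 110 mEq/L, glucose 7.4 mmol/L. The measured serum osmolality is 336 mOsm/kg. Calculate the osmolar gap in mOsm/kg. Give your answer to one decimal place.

Calculated osmolality = 2·Na + glucose + urea
= 2·135 + 7.4 + 5.4
= 270 + 7.40 + 5.40
= 282.8 mOsm/kg ≈ 282.8 mOsm/kg
Osmolar gap = measured − calculated = 336 − 282.8 = 53.2 mOsm/kg

53.2 mOsm/kg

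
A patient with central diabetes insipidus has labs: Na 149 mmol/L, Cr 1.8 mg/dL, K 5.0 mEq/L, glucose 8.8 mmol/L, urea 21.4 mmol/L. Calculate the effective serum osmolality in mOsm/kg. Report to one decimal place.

Effective osmolality excludes urea (freely permeant across cell membranes):
2·Na + glucose
= 2·149 + 8.8
= 298 + 8.8
= 306.8 mOsm/kg

306.8 mOsm/kg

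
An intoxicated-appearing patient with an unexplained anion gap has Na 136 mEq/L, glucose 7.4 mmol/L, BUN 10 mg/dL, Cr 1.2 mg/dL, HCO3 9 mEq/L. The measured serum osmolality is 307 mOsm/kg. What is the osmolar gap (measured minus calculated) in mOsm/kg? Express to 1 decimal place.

24.0 mOsm/kg

Calculated osmolality = 2·Na + glucose + BUN/2.8
= 2·136 + 7.4 + 10/2.8
= 272 + 7.40 + 3.57
= 282.97 mOsm/kg ≈ 283.0 mOsm/kg
Osmolar gap = measured − calculated = 307 − 283.0 = 24.0 mOsm/kg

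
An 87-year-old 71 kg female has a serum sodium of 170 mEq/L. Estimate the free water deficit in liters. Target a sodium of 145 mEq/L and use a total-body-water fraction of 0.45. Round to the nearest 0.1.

5.5 L

TBW = 0.45 · 71 = 31.95 L
Free water deficit = TBW · (Na/145 − 1)
= 31.95 · (170/145 − 1)
= 31.95 · 0.1724
= 5.51 L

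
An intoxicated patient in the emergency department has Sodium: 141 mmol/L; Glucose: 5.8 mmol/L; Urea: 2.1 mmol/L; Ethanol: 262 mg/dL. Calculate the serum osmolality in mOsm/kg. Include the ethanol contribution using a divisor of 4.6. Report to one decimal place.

Calculated osmolality = 2·Na + glucose + urea + ethanol/4.6
= 2·141 + 5.8 + 2.1 + 262/4.6
= 282 + 5.80 + 2.10 + 56.96
= 346.86 mOsm/kg

346.9 mOsm/kg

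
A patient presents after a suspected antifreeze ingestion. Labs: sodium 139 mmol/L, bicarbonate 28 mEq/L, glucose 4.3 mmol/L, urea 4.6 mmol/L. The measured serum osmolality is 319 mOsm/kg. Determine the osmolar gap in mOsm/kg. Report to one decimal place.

32.1 mOsm/kg

Calculated osmolality = 2·Na + glucose + urea
= 2·139 + 4.3 + 4.6
= 278 + 4.30 + 4.60
= 286.9 mOsm/kg ≈ 286.9 mOsm/kg
Osmolar gap = measured − calculated = 319 − 286.9 = 32.1 mOsm/kg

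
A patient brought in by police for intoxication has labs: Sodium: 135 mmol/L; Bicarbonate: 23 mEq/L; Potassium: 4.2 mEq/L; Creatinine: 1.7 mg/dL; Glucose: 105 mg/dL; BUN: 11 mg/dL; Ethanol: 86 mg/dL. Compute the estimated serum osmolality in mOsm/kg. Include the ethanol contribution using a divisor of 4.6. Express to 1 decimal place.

Calculated osmolality = 2·Na + glucose/18 + BUN/2.8 + ethanol/4.6
= 2·135 + 105/18 + 11/2.8 + 86/4.6
= 270 + 5.83 + 3.93 + 18.70
= 298.46 mOsm/kg

298.5 mOsm/kg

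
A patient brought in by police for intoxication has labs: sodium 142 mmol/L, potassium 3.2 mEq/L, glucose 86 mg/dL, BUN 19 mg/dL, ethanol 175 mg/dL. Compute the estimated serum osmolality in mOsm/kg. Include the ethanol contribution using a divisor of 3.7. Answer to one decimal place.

342.9 mOsm/kg

Calculated osmolality = 2·Na + glucose/18 + BUN/2.8 + ethanol/3.7
= 2·142 + 86/18 + 19/2.8 + 175/3.7
= 284 + 4.78 + 6.79 + 47.30
= 342.87 mOsm/kg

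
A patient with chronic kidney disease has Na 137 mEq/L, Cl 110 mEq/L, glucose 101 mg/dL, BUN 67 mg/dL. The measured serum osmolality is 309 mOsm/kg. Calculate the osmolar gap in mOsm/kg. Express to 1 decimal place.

Calculated osmolality = 2·Na + glucose/18 + BUN/2.8
= 2·137 + 101/18 + 67/2.8
= 274 + 5.61 + 23.93
= 303.54 mOsm/kg ≈ 303.5 mOsm/kg
Osmolar gap = measured − calculated = 309 − 303.5 = 5.5 mOsm/kg

5.5 mOsm/kg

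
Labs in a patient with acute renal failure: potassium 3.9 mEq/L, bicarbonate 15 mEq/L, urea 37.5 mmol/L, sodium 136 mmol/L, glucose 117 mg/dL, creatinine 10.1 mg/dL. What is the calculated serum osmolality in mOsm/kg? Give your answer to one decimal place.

Calculated osmolality = 2·Na + glucose/18 + urea
= 2·136 + 117/18 + 37.5
= 272 + 6.50 + 37.50
= 316 mOsm/kg

316.0 mOsm/kg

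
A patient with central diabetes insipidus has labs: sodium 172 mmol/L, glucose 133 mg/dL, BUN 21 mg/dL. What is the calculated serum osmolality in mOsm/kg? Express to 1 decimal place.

Calculated osmolality = 2·Na + glucose/18 + BUN/2.8
= 2·172 + 133/18 + 21/2.8
= 344 + 7.39 + 7.50
= 358.89 mOsm/kg

358.9 mOsm/kg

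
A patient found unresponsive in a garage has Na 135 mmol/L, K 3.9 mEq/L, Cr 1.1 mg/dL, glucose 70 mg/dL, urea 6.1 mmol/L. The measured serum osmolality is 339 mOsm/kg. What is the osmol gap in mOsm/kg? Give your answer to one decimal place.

59.0 mOsm/kg

Calculated osmolality = 2·Na + glucose/18 + urea
= 2·135 + 70/18 + 6.1
= 270 + 3.89 + 6.10
= 279.99 mOsm/kg ≈ 280.0 mOsm/kg
Osmolar gap = measured − calculated = 339 − 280.0 = 59.0 mOsm/kg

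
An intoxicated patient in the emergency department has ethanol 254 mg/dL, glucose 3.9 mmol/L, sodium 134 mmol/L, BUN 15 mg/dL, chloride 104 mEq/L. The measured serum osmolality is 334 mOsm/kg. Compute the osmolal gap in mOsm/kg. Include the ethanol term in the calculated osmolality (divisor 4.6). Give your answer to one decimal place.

Calculated osmolality = 2·Na + glucose + BUN/2.8 + ethanol/4.6
= 2·134 + 3.9 + 15/2.8 + 254/4.6
= 268 + 3.90 + 5.36 + 55.22
= 332.48 mOsm/kg ≈ 332.5 mOsm/kg
Osmolar gap = measured − calculated = 334 − 332.5 = 1.5 mOsm/kg

1.5 mOsm/kg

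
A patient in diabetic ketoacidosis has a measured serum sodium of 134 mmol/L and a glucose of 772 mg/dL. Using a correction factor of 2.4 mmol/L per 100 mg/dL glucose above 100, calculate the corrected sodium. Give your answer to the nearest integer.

150 mmol/L

Corrected Na = measured Na + 2.4 · (glucose − 100)/100
= 134 + 2.4 · (772 − 100)/100
= 134 + 16.1
= 150.1 mmol/L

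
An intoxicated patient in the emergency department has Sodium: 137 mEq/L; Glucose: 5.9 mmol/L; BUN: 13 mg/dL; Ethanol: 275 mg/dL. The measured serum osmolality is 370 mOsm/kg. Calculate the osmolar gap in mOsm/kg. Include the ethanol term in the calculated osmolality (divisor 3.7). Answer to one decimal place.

Calculated osmolality = 2·Na + glucose + BUN/2.8 + ethanol/3.7
= 2·137 + 5.9 + 13/2.8 + 275/3.7
= 274 + 5.90 + 4.64 + 74.32
= 358.86 mOsm/kg ≈ 358.9 mOsm/kg
Osmolar gap = measured − calculated = 370 − 358.9 = 11.1 mOsm/kg

11.1 mOsm/kg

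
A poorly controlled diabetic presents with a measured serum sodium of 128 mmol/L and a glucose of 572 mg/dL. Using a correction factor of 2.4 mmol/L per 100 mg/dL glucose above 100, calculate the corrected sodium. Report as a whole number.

139 mmol/L

Corrected Na = measured Na + 2.4 · (glucose − 100)/100
= 128 + 2.4 · (572 − 100)/100
= 128 + 11.3
= 139.3 mmol/L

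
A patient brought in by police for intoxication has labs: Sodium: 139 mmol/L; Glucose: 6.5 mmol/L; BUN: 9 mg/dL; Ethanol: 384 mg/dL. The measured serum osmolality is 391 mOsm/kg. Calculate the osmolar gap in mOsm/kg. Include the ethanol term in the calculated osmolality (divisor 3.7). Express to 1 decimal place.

-0.5 mOsm/kg

Calculated osmolality = 2·Na + glucose + BUN/2.8 + ethanol/3.7
= 2·139 + 6.5 + 9/2.8 + 384/3.7
= 278 + 6.50 + 3.21 + 103.78
= 391.49 mOsm/kg ≈ 391.5 mOsm/kg
Osmolar gap = measured − calculated = 391 − 391.5 = -0.5 mOsm/kg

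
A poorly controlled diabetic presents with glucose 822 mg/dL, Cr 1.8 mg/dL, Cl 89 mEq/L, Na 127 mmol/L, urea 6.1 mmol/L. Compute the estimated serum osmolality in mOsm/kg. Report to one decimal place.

Calculated osmolality = 2·Na + glucose/18 + urea
= 2·127 + 822/18 + 6.1
= 254 + 45.67 + 6.10
= 305.77 mOsm/kg

305.8 mOsm/kg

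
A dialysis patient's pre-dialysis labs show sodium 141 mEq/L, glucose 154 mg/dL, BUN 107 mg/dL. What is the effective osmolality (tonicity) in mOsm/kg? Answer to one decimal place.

Effective osmolality excludes urea (freely permeant across cell membranes):
2·Na + glucose/18
= 2·141 + 154/18
= 282 + 8.56
= 290.56 mOsm/kg

290.6 mOsm/kg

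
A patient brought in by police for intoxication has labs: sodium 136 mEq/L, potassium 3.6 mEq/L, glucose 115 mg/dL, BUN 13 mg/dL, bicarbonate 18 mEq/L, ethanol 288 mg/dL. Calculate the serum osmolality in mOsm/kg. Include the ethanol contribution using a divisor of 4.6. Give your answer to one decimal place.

Calculated osmolality = 2·Na + glucose/18 + BUN/2.8 + ethanol/4.6
= 2·136 + 115/18 + 13/2.8 + 288/4.6
= 272 + 6.39 + 4.64 + 62.61
= 345.64 mOsm/kg

345.6 mOsm/kg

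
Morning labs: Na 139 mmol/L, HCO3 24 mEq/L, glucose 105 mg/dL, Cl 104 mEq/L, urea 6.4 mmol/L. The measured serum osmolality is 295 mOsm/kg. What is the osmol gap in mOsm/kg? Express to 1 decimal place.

4.8 mOsm/kg

Calculated osmolality = 2·Na + glucose/18 + urea
= 2·139 + 105/18 + 6.4
= 278 + 5.83 + 6.40
= 290.23 mOsm/kg ≈ 290.2 mOsm/kg
Osmolar gap = measured − calculated = 295 − 290.2 = 4.8 mOsm/kg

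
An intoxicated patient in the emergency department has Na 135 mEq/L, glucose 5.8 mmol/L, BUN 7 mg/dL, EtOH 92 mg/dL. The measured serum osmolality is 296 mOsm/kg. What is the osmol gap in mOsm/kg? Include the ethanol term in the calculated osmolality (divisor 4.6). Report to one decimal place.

-2.3 mOsm/kg

Calculated osmolality = 2·Na + glucose + BUN/2.8 + ethanol/4.6
= 2·135 + 5.8 + 7/2.8 + 92/4.6
= 270 + 5.80 + 2.50 + 20
= 298.3 mOsm/kg ≈ 298.3 mOsm/kg
Osmolar gap = measured − calculated = 296 − 298.3 = -2.3 mOsm/kg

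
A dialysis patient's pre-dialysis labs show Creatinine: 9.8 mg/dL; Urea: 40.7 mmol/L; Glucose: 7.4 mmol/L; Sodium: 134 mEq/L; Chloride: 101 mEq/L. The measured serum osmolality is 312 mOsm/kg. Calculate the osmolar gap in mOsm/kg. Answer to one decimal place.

-4.1 mOsm/kg

Calculated osmolality = 2·Na + glucose + urea
= 2·134 + 7.4 + 40.7
= 268 + 7.40 + 40.70
= 316.1 mOsm/kg ≈ 316.1 mOsm/kg
Osmolar gap = measured − calculated = 312 − 316.1 = -4.1 mOsm/kg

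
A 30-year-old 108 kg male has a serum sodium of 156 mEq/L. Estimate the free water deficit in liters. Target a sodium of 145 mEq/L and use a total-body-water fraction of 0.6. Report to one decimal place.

4.9 L

TBW = 0.6 · 108 = 64.8 L
Free water deficit = TBW · (Na/145 − 1)
= 64.8 · (156/145 − 1)
= 64.8 · 0.0759
= 4.92 L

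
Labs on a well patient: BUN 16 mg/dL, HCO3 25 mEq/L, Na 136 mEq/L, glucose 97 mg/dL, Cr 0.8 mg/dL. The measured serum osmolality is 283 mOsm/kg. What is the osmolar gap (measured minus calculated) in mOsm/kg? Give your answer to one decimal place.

Calculated osmolality = 2·Na + glucose/18 + BUN/2.8
= 2·136 + 97/18 + 16/2.8
= 272 + 5.39 + 5.71
= 283.1 mOsm/kg ≈ 283.1 mOsm/kg
Osmolar gap = measured − calculated = 283 − 283.1 = -0.1 mOsm/kg

-0.1 mOsm/kg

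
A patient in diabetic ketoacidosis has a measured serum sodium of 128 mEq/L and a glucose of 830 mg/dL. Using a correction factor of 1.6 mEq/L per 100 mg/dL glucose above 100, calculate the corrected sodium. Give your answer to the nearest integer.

Corrected Na = measured Na + 1.6 · (glucose − 100)/100
= 128 + 1.6 · (830 − 100)/100
= 128 + 11.7
= 139.7 mEq/L

140 mEq/L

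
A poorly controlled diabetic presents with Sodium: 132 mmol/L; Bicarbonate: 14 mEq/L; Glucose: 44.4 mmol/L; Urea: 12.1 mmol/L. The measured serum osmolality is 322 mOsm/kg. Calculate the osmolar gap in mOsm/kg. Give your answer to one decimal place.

Calculated osmolality = 2·Na + glucose + urea
= 2·132 + 44.4 + 12.1
= 264 + 44.40 + 12.10
= 320.5 mOsm/kg ≈ 320.5 mOsm/kg
Osmolar gap = measured − calculated = 322 − 320.5 = 1.5 mOsm/kg

1.5 mOsm/kg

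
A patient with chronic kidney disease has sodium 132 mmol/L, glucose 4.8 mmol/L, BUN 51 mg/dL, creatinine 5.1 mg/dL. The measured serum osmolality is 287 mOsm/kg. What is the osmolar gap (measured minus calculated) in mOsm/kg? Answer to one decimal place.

0.0 mOsm/kg

Calculated osmolality = 2·Na + glucose + BUN/2.8
= 2·132 + 4.8 + 51/2.8
= 264 + 4.80 + 18.21
= 287.01 mOsm/kg ≈ 287.0 mOsm/kg
Osmolar gap = measured − calculated = 287 − 287.0 = 0.0 mOsm/kg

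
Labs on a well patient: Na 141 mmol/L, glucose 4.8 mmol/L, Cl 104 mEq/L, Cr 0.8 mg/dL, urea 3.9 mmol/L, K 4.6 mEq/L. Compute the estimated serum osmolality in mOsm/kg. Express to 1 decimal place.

290.7 mOsm/kg

Calculated osmolality = 2·Na + glucose + urea
= 2·141 + 4.8 + 3.9
= 282 + 4.80 + 3.90
= 290.7 mOsm/kg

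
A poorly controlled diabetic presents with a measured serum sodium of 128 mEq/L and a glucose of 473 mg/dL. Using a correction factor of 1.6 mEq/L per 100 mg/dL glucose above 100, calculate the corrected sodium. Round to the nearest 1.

Corrected Na = measured Na + 1.6 · (glucose − 100)/100
= 128 + 1.6 · (473 − 100)/100
= 128 + 6
= 134 mEq/L

134 mEq/L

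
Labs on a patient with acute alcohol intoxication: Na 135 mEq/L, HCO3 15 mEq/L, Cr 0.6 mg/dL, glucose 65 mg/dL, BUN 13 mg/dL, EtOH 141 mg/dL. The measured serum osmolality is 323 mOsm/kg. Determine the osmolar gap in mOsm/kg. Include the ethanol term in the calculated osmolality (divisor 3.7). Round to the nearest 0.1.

6.6 mOsm/kg

Calculated osmolality = 2·Na + glucose/18 + BUN/2.8 + ethanol/3.7
= 2·135 + 65/18 + 13/2.8 + 141/3.7
= 270 + 3.61 + 4.64 + 38.11
= 316.36 mOsm/kg ≈ 316.4 mOsm/kg
Osmolar gap = measured − calculated = 323 − 316.4 = 6.6 mOsm/kg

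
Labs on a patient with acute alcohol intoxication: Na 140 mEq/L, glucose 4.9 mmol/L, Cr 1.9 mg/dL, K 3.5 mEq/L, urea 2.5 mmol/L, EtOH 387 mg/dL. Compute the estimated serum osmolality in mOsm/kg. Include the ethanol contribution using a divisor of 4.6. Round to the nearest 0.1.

Calculated osmolality = 2·Na + glucose + urea + ethanol/4.6
= 2·140 + 4.9 + 2.5 + 387/4.6
= 280 + 4.90 + 2.50 + 84.13
= 371.53 mOsm/kg

371.5 mOsm/kg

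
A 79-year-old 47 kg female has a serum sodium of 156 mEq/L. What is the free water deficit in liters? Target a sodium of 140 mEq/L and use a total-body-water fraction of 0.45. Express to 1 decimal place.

TBW = 0.45 · 47 = 21.15 L
Free water deficit = TBW · (Na/140 − 1)
= 21.15 · (156/140 − 1)
= 21.15 · 0.1143
= 2.42 L

2.4 L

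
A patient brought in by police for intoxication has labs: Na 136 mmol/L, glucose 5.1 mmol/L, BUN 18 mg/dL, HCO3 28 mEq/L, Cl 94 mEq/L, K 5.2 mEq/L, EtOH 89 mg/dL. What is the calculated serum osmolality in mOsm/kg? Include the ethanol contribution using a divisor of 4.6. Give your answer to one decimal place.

302.9 mOsm/kg

Calculated osmolality = 2·Na + glucose + BUN/2.8 + ethanol/4.6
= 2·136 + 5.1 + 18/2.8 + 89/4.6
= 272 + 5.10 + 6.43 + 19.35
= 302.88 mOsm/kg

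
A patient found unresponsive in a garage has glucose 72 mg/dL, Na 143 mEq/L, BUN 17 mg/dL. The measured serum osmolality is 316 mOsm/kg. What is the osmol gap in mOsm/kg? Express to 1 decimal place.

19.9 mOsm/kg

Calculated osmolality = 2·Na + glucose/18 + BUN/2.8
= 2·143 + 72/18 + 17/2.8
= 286 + 4 + 6.07
= 296.07 mOsm/kg ≈ 296.1 mOsm/kg
Osmolar gap = measured − calculated = 316 − 296.1 = 19.9 mOsm/kg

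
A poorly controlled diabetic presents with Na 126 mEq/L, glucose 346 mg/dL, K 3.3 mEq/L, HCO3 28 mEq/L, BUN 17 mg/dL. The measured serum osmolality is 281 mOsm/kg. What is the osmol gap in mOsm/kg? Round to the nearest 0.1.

Calculated osmolality = 2·Na + glucose/18 + BUN/2.8
= 2·126 + 346/18 + 17/2.8
= 252 + 19.22 + 6.07
= 277.29 mOsm/kg ≈ 277.3 mOsm/kg
Osmolar gap = measured − calculated = 281 − 277.3 = 3.7 mOsm/kg

3.7 mOsm/kg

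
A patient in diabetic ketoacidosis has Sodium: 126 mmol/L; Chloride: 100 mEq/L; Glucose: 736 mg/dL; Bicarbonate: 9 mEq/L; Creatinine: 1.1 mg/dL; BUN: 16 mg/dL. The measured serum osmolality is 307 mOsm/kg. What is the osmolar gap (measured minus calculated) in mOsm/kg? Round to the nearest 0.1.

8.4 mOsm/kg

Calculated osmolality = 2·Na + glucose/18 + BUN/2.8
= 2·126 + 736/18 + 16/2.8
= 252 + 40.89 + 5.71
= 298.6 mOsm/kg ≈ 298.6 mOsm/kg
Osmolar gap = measured − calculated = 307 − 298.6 = 8.4 mOsm/kg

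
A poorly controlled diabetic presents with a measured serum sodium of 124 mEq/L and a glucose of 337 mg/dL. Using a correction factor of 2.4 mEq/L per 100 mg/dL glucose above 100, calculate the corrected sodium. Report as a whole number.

130 mEq/L

Corrected Na = measured Na + 2.4 · (glucose − 100)/100
= 124 + 2.4 · (337 − 100)/100
= 124 + 5.7
= 129.7 mEq/L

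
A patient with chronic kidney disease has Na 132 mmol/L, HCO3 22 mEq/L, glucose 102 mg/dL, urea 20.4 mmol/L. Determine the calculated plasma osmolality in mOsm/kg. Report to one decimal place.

290.1 mOsm/kg

Calculated osmolality = 2·Na + glucose/18 + urea
= 2·132 + 102/18 + 20.4
= 264 + 5.67 + 20.40
= 290.07 mOsm/kg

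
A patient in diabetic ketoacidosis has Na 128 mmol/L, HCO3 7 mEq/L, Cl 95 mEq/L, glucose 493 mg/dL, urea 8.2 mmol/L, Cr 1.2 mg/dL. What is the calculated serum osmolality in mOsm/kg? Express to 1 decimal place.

Calculated osmolality = 2·Na + glucose/18 + urea
= 2·128 + 493/18 + 8.2
= 256 + 27.39 + 8.20
= 291.59 mOsm/kg

291.6 mOsm/kg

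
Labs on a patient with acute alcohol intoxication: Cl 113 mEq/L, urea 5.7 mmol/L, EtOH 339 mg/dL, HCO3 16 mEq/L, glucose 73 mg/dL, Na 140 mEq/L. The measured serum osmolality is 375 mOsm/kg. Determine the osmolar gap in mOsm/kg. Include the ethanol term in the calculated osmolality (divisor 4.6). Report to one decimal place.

11.5 mOsm/kg

Calculated osmolality = 2·Na + glucose/18 + urea + ethanol/4.6
= 2·140 + 73/18 + 5.7 + 339/4.6
= 280 + 4.06 + 5.70 + 73.70
= 363.46 mOsm/kg ≈ 363.5 mOsm/kg
Osmolar gap = measured − calculated = 375 − 363.5 = 11.5 mOsm/kg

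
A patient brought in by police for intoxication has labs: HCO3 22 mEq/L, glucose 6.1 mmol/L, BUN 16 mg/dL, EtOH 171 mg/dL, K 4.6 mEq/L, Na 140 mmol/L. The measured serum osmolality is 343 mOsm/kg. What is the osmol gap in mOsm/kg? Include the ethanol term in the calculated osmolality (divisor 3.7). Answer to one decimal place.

Calculated osmolality = 2·Na + glucose + BUN/2.8 + ethanol/3.7
= 2·140 + 6.1 + 16/2.8 + 171/3.7
= 280 + 6.10 + 5.71 + 46.22
= 338.03 mOsm/kg ≈ 338.0 mOsm/kg
Osmolar gap = measured − calculated = 343 − 338.0 = 5.0 mOsm/kg

5.0 mOsm/kg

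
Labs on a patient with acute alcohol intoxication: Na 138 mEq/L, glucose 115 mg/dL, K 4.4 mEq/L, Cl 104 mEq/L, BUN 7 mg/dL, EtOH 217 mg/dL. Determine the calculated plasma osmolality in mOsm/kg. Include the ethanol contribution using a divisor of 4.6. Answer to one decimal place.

Calculated osmolality = 2·Na + glucose/18 + BUN/2.8 + ethanol/4.6
= 2·138 + 115/18 + 7/2.8 + 217/4.6
= 276 + 6.39 + 2.50 + 47.17
= 332.06 mOsm/kg

332.1 mOsm/kg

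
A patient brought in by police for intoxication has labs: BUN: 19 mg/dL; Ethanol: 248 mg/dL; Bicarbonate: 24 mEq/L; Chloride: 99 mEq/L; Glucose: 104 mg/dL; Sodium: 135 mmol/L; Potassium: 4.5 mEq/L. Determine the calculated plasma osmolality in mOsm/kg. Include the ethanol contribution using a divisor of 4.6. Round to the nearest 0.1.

Calculated osmolality = 2·Na + glucose/18 + BUN/2.8 + ethanol/4.6
= 2·135 + 104/18 + 19/2.8 + 248/4.6
= 270 + 5.78 + 6.79 + 53.91
= 336.48 mOsm/kg

336.5 mOsm/kg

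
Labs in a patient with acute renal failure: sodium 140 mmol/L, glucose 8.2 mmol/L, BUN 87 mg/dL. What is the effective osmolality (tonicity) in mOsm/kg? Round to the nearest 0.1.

288.2 mOsm/kg

Effective osmolality excludes urea (freely permeant across cell membranes):
2·Na + glucose
= 2·140 + 8.2
= 280 + 8.2
= 288.2 mOsm/kg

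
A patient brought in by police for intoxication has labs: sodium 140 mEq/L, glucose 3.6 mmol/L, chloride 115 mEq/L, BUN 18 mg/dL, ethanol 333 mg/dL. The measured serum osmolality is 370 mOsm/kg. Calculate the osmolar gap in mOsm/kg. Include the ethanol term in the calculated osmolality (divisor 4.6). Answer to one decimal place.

Calculated osmolality = 2·Na + glucose + BUN/2.8 + ethanol/4.6
= 2·140 + 3.6 + 18/2.8 + 333/4.6
= 280 + 3.60 + 6.43 + 72.39
= 362.42 mOsm/kg ≈ 362.4 mOsm/kg
Osmolar gap = measured − calculated = 370 − 362.4 = 7.6 mOsm/kg

7.6 mOsm/kg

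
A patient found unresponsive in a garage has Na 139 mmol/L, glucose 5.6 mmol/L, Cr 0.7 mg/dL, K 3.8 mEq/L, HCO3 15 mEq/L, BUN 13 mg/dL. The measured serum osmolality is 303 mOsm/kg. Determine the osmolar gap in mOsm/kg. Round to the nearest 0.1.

Calculated osmolality = 2·Na + glucose + BUN/2.8
= 2·139 + 5.6 + 13/2.8
= 278 + 5.60 + 4.64
= 288.24 mOsm/kg ≈ 288.2 mOsm/kg
Osmolar gap = measured − calculated = 303 − 288.2 = 14.8 mOsm/kg

14.8 mOsm/kg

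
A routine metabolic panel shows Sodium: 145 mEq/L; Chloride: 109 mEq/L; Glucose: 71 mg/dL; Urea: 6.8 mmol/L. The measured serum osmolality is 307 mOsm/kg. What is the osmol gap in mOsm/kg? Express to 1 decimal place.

6.3 mOsm/kg

Calculated osmolality = 2·Na + glucose/18 + urea
= 2·145 + 71/18 + 6.8
= 290 + 3.94 + 6.80
= 300.74 mOsm/kg ≈ 300.7 mOsm/kg
Osmolar gap = measured − calculated = 307 − 300.7 = 6.3 mOsm/kg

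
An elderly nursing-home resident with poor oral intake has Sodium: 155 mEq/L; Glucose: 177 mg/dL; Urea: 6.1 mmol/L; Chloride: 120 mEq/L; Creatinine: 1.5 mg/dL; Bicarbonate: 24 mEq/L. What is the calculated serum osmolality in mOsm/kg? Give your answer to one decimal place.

Calculated osmolality = 2·Na + glucose/18 + urea
= 2·155 + 177/18 + 6.1
= 310 + 9.83 + 6.10
= 325.93 mOsm/kg

325.9 mOsm/kg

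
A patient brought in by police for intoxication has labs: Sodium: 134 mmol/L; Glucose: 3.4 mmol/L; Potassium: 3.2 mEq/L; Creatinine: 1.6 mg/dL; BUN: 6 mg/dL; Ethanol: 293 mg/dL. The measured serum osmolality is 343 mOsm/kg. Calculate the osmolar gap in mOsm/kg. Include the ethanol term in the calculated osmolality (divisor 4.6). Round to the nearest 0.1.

Calculated osmolality = 2·Na + glucose + BUN/2.8 + ethanol/4.6
= 2·134 + 3.4 + 6/2.8 + 293/4.6
= 268 + 3.40 + 2.14 + 63.70
= 337.24 mOsm/kg ≈ 337.2 mOsm/kg
Osmolar gap = measured − calculated = 343 − 337.2 = 5.8 mOsm/kg

5.8 mOsm/kg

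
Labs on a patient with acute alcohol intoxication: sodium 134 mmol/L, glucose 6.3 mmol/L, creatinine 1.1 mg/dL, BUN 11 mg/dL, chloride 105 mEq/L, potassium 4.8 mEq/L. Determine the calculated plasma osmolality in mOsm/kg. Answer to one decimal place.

278.2 mOsm/kg

Calculated osmolality = 2·Na + glucose + BUN/2.8
= 2·134 + 6.3 + 11/2.8
= 268 + 6.30 + 3.93
= 278.23 mOsm/kg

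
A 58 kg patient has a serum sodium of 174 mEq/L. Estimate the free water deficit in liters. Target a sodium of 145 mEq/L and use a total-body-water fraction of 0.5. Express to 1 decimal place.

TBW = 0.5 · 58 = 29 L
Free water deficit = TBW · (Na/145 − 1)
= 29 · (174/145 − 1)
= 29 · 0.2
= 5.8 L

5.8 L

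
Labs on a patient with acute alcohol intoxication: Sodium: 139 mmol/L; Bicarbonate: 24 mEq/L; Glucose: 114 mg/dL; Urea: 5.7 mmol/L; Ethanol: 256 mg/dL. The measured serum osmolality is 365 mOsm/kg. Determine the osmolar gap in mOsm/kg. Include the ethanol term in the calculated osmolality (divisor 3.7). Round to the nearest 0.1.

5.8 mOsm/kg

Calculated osmolality = 2·Na + glucose/18 + urea + ethanol/3.7
= 2·139 + 114/18 + 5.7 + 256/3.7
= 278 + 6.33 + 5.70 + 69.19
= 359.22 mOsm/kg ≈ 359.2 mOsm/kg
Osmolar gap = measured − calculated = 365 − 359.2 = 5.8 mOsm/kg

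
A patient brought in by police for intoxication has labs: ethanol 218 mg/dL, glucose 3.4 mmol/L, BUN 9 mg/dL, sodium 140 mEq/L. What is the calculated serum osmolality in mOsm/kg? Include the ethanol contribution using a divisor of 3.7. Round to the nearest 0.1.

Calculated osmolality = 2·Na + glucose + BUN/2.8 + ethanol/3.7
= 2·140 + 3.4 + 9/2.8 + 218/3.7
= 280 + 3.40 + 3.21 + 58.92
= 345.53 mOsm/kg

345.5 mOsm/kg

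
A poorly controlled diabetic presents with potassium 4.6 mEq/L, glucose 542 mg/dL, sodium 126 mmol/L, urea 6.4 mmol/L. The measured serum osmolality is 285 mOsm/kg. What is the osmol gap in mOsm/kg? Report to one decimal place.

Calculated osmolality = 2·Na + glucose/18 + urea
= 2·126 + 542/18 + 6.4
= 252 + 30.11 + 6.40
= 288.51 mOsm/kg ≈ 288.5 mOsm/kg
Osmolar gap = measured − calculated = 285 − 288.5 = -3.5 mOsm/kg

-3.5 mOsm/kg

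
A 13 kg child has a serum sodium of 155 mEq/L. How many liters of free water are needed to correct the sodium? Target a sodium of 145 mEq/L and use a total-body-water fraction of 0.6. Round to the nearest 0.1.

TBW = 0.6 · 13 = 7.8 L
Free water deficit = TBW · (Na/145 − 1)
= 7.8 · (155/145 − 1)
= 7.8 · 0.069
= 0.54 L

0.5 L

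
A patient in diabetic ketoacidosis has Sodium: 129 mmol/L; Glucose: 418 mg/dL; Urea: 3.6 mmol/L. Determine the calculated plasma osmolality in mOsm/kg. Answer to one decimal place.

284.8 mOsm/kg

Calculated osmolality = 2·Na + glucose/18 + urea
= 2·129 + 418/18 + 3.6
= 258 + 23.22 + 3.60
= 284.82 mOsm/kg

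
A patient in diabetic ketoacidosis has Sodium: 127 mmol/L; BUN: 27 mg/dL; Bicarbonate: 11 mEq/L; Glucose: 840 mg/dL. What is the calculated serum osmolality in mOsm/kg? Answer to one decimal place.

Calculated osmolality = 2·Na + glucose/18 + BUN/2.8
= 2·127 + 840/18 + 27/2.8
= 254 + 46.67 + 9.64
= 310.31 mOsm/kg

310.3 mOsm/kg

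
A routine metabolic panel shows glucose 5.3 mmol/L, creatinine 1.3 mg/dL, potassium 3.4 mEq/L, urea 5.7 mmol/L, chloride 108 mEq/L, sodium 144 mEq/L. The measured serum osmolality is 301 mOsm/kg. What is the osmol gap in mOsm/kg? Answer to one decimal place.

2.0 mOsm/kg

Calculated osmolality = 2·Na + glucose + urea
= 2·144 + 5.3 + 5.7
= 288 + 5.30 + 5.70
= 299 mOsm/kg ≈ 299.0 mOsm/kg
Osmolar gap = measured − calculated = 301 − 299.0 = 2.0 mOsm/kg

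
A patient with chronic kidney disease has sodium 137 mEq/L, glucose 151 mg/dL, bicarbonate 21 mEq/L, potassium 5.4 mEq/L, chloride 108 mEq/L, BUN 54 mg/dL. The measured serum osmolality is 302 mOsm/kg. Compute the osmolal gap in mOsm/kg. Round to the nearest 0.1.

Calculated osmolality = 2·Na + glucose/18 + BUN/2.8
= 2·137 + 151/18 + 54/2.8
= 274 + 8.39 + 19.29
= 301.68 mOsm/kg ≈ 301.7 mOsm/kg
Osmolar gap = measured − calculated = 302 − 301.7 = 0.3 mOsm/kg

0.3 mOsm/kg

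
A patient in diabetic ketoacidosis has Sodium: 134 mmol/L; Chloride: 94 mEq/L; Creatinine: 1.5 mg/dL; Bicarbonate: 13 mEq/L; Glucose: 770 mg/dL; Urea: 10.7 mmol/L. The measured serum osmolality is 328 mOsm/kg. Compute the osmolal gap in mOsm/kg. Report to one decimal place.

6.5 mOsm/kg

Calculated osmolality = 2·Na + glucose/18 + urea
= 2·134 + 770/18 + 10.7
= 268 + 42.78 + 10.70
= 321.48 mOsm/kg ≈ 321.5 mOsm/kg
Osmolar gap = measured − calculated = 328 − 321.5 = 6.5 mOsm/kg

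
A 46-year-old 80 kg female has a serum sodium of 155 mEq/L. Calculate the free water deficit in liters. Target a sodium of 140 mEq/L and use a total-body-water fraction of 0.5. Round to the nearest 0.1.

4.3 L

TBW = 0.5 · 80 = 40 L
Free water deficit = TBW · (Na/140 − 1)
= 40 · (155/140 − 1)
= 40 · 0.1071
= 4.28 L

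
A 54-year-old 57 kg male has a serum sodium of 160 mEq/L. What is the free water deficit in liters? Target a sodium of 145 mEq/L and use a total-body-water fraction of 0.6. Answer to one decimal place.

TBW = 0.6 · 57 = 34.2 L
Free water deficit = TBW · (Na/145 − 1)
= 34.2 · (160/145 − 1)
= 34.2 · 0.1034
= 3.54 L

3.5 L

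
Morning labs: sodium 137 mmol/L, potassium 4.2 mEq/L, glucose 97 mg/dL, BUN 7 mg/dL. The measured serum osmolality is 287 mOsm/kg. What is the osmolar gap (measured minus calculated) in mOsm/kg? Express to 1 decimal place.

5.1 mOsm/kg

Calculated osmolality = 2·Na + glucose/18 + BUN/2.8
= 2·137 + 97/18 + 7/2.8
= 274 + 5.39 + 2.50
= 281.89 mOsm/kg ≈ 281.9 mOsm/kg
Osmolar gap = measured − calculated = 287 − 281.9 = 5.1 mOsm/kg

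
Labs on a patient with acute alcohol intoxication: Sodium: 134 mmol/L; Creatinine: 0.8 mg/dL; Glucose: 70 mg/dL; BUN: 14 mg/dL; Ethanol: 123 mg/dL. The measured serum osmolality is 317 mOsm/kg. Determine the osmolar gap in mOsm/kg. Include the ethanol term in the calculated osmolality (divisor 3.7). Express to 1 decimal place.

6.9 mOsm/kg

Calculated osmolality = 2·Na + glucose/18 + BUN/2.8 + ethanol/3.7
= 2·134 + 70/18 + 14/2.8 + 123/3.7
= 268 + 3.89 + 5 + 33.24
= 310.13 mOsm/kg ≈ 310.1 mOsm/kg
Osmolar gap = measured − calculated = 317 − 310.1 = 6.9 mOsm/kg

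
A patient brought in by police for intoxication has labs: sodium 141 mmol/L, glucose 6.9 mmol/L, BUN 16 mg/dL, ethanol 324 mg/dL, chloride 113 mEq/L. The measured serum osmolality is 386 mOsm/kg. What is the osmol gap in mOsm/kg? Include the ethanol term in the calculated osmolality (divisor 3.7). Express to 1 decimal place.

Calculated osmolality = 2·Na + glucose + BUN/2.8 + ethanol/3.7
= 2·141 + 6.9 + 16/2.8 + 324/3.7
= 282 + 6.90 + 5.71 + 87.57
= 382.18 mOsm/kg ≈ 382.2 mOsm/kg
Osmolar gap = measured − calculated = 386 − 382.2 = 3.8 mOsm/kg

3.8 mOsm/kg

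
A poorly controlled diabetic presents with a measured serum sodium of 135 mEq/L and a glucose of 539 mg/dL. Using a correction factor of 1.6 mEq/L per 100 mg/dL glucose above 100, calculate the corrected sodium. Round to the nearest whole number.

142 mEq/L

Corrected Na = measured Na + 1.6 · (glucose − 100)/100
= 135 + 1.6 · (539 − 100)/100
= 135 + 7
= 142 mEq/L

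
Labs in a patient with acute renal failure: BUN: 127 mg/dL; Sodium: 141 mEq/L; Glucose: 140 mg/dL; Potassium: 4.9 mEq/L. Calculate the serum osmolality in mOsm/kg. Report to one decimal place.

Calculated osmolality = 2·Na + glucose/18 + BUN/2.8
= 2·141 + 140/18 + 127/2.8
= 282 + 7.78 + 45.36
= 335.14 mOsm/kg

335.1 mOsm/kg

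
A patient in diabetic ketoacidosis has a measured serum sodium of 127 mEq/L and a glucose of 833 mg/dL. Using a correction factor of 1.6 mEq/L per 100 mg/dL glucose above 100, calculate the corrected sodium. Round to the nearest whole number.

Corrected Na = measured Na + 1.6 · (glucose − 100)/100
= 127 + 1.6 · (833 − 100)/100
= 127 + 11.7
= 138.7 mEq/L

139 mEq/L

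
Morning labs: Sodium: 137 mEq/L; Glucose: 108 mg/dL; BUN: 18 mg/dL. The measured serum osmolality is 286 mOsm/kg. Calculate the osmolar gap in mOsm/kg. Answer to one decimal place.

Calculated osmolality = 2·Na + glucose/18 + BUN/2.8
= 2·137 + 108/18 + 18/2.8
= 274 + 6 + 6.43
= 286.43 mOsm/kg ≈ 286.4 mOsm/kg
Osmolar gap = measured − calculated = 286 − 286.4 = -0.4 mOsm/kg

-0.4 mOsm/kg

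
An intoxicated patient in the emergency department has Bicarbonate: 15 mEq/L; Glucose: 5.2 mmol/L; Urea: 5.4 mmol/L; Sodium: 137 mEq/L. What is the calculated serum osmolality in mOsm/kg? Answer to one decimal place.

284.6 mOsm/kg

Calculated osmolality = 2·Na + glucose + urea
= 2·137 + 5.2 + 5.4
= 274 + 5.20 + 5.40
= 284.6 mOsm/kg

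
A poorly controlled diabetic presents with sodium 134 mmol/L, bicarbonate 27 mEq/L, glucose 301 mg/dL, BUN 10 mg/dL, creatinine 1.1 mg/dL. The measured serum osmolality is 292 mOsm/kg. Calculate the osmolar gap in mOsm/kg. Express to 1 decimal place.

3.7 mOsm/kg

Calculated osmolality = 2·Na + glucose/18 + BUN/2.8
= 2·134 + 301/18 + 10/2.8
= 268 + 16.72 + 3.57
= 288.29 mOsm/kg ≈ 288.3 mOsm/kg
Osmolar gap = measured − calculated = 292 − 288.3 = 3.7 mOsm/kg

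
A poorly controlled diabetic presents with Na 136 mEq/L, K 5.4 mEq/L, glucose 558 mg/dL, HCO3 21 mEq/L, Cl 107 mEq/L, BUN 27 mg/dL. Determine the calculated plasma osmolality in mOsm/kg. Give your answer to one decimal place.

Calculated osmolality = 2·Na + glucose/18 + BUN/2.8
= 2·136 + 558/18 + 27/2.8
= 272 + 31 + 9.64
= 312.64 mOsm/kg

312.6 mOsm/kg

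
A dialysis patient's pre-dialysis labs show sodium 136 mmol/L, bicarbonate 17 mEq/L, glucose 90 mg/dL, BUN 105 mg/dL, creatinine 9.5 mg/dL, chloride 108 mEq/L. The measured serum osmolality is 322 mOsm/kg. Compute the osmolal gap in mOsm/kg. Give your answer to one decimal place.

Calculated osmolality = 2·Na + glucose/18 + BUN/2.8
= 2·136 + 90/18 + 105/2.8
= 272 + 5 + 37.50
= 314.5 mOsm/kg ≈ 314.5 mOsm/kg
Osmolar gap = measured − calculated = 322 − 314.5 = 7.5 mOsm/kg

7.5 mOsm/kg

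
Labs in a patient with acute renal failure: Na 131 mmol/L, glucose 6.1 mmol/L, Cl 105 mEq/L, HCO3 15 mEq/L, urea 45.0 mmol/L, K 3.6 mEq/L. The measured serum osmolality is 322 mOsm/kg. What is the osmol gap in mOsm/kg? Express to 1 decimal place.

Calculated osmolality = 2·Na + glucose + urea
= 2·131 + 6.1 + 45
= 262 + 6.10 + 45
= 313.1 mOsm/kg ≈ 313.1 mOsm/kg
Osmolar gap = measured − calculated = 322 − 313.1 = 8.9 mOsm/kg

8.9 mOsm/kg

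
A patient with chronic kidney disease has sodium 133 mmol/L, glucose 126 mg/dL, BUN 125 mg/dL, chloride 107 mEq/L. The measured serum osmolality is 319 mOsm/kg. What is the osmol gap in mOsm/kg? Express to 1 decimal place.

Calculated osmolality = 2·Na + glucose/18 + BUN/2.8
= 2·133 + 126/18 + 125/2.8
= 266 + 7 + 44.64
= 317.64 mOsm/kg ≈ 317.6 mOsm/kg
Osmolar gap = measured − calculated = 319 − 317.6 = 1.4 mOsm/kg

1.4 mOsm/kg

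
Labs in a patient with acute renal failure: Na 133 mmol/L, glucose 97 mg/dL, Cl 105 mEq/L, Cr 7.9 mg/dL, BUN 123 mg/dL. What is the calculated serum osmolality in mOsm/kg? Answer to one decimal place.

315.3 mOsm/kg

Calculated osmolality = 2·Na + glucose/18 + BUN/2.8
= 2·133 + 97/18 + 123/2.8
= 266 + 5.39 + 43.93
= 315.32 mOsm/kg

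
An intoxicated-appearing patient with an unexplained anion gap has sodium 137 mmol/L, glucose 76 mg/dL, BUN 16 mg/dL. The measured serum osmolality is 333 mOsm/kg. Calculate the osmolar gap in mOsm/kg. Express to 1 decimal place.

Calculated osmolality = 2·Na + glucose/18 + BUN/2.8
= 2·137 + 76/18 + 16/2.8
= 274 + 4.22 + 5.71
= 283.93 mOsm/kg ≈ 283.9 mOsm/kg
Osmolar gap = measured − calculated = 333 − 283.9 = 49.1 mOsm/kg

49.1 mOsm/kg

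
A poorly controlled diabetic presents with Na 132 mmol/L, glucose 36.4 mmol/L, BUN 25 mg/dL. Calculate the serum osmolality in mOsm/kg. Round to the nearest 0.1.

309.3 mOsm/kg

Calculated osmolality = 2·Na + glucose + BUN/2.8
= 2·132 + 36.4 + 25/2.8
= 264 + 36.40 + 8.93
= 309.33 mOsm/kg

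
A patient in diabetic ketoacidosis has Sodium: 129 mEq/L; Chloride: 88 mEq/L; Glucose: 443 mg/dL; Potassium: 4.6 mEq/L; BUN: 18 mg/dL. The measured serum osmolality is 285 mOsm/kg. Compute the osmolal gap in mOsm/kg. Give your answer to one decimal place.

-4.0 mOsm/kg

Calculated osmolality = 2·Na + glucose/18 + BUN/2.8
= 2·129 + 443/18 + 18/2.8
= 258 + 24.61 + 6.43
= 289.04 mOsm/kg ≈ 289.0 mOsm/kg
Osmolar gap = measured − calculated = 285 − 289.0 = -4.0 mOsm/kg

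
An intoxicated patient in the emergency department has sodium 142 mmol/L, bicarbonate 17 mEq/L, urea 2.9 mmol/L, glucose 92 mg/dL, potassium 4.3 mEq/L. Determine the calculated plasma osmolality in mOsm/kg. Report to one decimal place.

Calculated osmolality = 2·Na + glucose/18 + urea
= 2·142 + 92/18 + 2.9
= 284 + 5.11 + 2.90
= 292.01 mOsm/kg

292.0 mOsm/kg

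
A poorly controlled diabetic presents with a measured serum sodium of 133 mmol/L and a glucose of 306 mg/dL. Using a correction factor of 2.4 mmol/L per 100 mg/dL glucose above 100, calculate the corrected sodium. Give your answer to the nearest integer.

138 mmol/L

Corrected Na = measured Na + 2.4 · (glucose − 100)/100
= 133 + 2.4 · (306 − 100)/100
= 133 + 4.9
= 137.9 mmol/L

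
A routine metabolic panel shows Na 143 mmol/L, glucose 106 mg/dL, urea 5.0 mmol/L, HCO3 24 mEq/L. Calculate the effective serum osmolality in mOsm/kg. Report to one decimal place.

291.9 mOsm/kg

Effective osmolality excludes urea (freely permeant across cell membranes):
2·Na + glucose/18
= 2·143 + 106/18
= 286 + 5.89
= 291.89 mOsm/kg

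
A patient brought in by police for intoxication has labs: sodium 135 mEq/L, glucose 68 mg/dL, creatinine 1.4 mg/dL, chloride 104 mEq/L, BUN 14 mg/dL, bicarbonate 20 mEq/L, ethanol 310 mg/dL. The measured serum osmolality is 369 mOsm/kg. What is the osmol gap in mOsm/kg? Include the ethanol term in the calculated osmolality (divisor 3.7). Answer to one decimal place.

6.4 mOsm/kg

Calculated osmolality = 2·Na + glucose/18 + BUN/2.8 + ethanol/3.7
= 2·135 + 68/18 + 14/2.8 + 310/3.7
= 270 + 3.78 + 5 + 83.78
= 362.56 mOsm/kg ≈ 362.6 mOsm/kg
Osmolar gap = measured − calculated = 369 − 362.6 = 6.4 mOsm/kg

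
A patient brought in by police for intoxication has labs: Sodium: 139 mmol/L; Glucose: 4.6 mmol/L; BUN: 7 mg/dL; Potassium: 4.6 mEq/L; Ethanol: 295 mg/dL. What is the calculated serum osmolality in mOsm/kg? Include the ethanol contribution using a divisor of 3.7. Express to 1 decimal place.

364.8 mOsm/kg

Calculated osmolality = 2·Na + glucose + BUN/2.8 + ethanol/3.7
= 2·139 + 4.6 + 7/2.8 + 295/3.7
= 278 + 4.60 + 2.50 + 79.73
= 364.83 mOsm/kg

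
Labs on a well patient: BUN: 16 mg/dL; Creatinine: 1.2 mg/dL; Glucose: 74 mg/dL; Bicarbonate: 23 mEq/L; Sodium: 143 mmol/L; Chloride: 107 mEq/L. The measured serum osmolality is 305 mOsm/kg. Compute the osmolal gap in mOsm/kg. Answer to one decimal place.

9.2 mOsm/kg

Calculated osmolality = 2·Na + glucose/18 + BUN/2.8
= 2·143 + 74/18 + 16/2.8
= 286 + 4.11 + 5.71
= 295.82 mOsm/kg ≈ 295.8 mOsm/kg
Osmolar gap = measured − calculated = 305 − 295.8 = 9.2 mOsm/kg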